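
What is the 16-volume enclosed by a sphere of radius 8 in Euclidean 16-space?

V_16(8) = π^(16/2) · (8)^16 / Γ(16/2 + 1) = 2199023255552·π^8/315 ≈ 6.62397e+13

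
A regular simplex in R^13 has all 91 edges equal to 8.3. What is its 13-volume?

For a regular n-simplex with edge a, V = (a^n / n!)·√((n+1)/2^n). With a=8.3, n=13: V ≈ 5.88985.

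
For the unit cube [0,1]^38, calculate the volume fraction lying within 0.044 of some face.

The inner cube has side 1-2·0.044 = 0.912 and volume (0.912)^38 ≈ 0.03019, so the shell holds 0.969814 of the volume.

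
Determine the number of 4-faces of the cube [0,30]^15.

Choose 4 of 15 axes to span the face (C(15,4) = 1365 ways), then fix each of the remaining 11 coordinates at one of its two extreme values (2^11 = 2048 ways): 1365·2048 = 2795520.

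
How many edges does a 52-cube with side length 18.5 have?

Each of the 2^52 = 4503599627370496 vertices has degree 52; total edges = 52·2^52/2 = 117093590311632896.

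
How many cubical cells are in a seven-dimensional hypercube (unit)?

An n-cube has C(n,k)·2^(n-k) k-faces. Here C(7,3)·2^4 = 35·16 = 560.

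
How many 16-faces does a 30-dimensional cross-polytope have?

Each 16-face is the convex hull of 17 vertices, one chosen as ±e_i from each of 17 distinct axes: 2^17·C(30,17) = 15697163059200.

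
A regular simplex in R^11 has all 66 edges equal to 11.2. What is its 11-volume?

V = (11.2^11 / 11!) · √((11+1) / 2^11) ≈ 667.065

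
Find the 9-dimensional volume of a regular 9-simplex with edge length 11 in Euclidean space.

V = (11^9 / 9!) · √((9+1) / 2^9) ≈ 908.105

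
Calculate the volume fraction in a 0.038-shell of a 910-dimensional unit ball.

1 - (1-0.038)^910 ≈ 1 - 4.89e-16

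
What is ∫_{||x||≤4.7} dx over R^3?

Volume = π^{3/2}·(4.7)^3/Γ(5/2) ≈ 434.893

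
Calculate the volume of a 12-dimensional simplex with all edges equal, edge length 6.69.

For a regular n-simplex with edge a, V = (a^n / n!)·√((n+1)/2^n). With a=6.69, n=12: V ≈ 0.945297.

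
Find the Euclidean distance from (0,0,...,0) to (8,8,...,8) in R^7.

d = √(8² + 8² + ... + 8²) [7 terms] = √(7·8²) = 8√7 ≈ 21.166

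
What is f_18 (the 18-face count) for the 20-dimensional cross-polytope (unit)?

Each 18-face is the convex hull of 19 vertices, one chosen as ±e_i from each of 19 distinct axes: 2^19·C(20,19) = 10485760.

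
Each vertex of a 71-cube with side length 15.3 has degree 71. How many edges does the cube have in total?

Number of 1-faces = C(71,1)·2^(71-1) = 71·1180591620717411303424 = 83822005070936202543104.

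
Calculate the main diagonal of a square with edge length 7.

Diagonal = √2 · 7 ≈ 9.89949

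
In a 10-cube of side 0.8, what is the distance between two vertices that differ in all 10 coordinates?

Diagonal = √10 · 0.8 ≈ 2.52982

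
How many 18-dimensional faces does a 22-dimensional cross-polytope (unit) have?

Number of 18-faces = 2^(18+1) · C(22,18+1) = 524288 · 1540 = 807403520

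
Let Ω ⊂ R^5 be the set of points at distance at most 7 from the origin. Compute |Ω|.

V = 134456·π^2/15 ≈ 88468.5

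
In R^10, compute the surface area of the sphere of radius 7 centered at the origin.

|∂B_10(7)| = 40353607·π^5/12 ≈ 1.02908e+09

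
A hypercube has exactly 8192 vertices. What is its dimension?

The n-cube has 2^n vertices, and 8192 = 2^13, so n = 13.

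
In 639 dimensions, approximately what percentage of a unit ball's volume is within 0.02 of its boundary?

1 - (1-0.02)^639 ≈ 0.9999975256 ≈ 99.999753%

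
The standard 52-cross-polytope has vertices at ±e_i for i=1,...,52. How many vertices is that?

Number of vertices = 2n = 104.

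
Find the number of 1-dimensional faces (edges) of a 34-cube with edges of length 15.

Number of 1-faces = C(34,1)·2^(34-1) = 34·8589934592 = 292057776128.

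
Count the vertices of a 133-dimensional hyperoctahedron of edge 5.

The vertices are ±e_1, ..., ±e_133, so there are 2·133 = 266.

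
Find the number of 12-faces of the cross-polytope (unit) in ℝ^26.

Number of 12-faces = 2^(12+1) · C(26,12+1) = 8192 · 10400600 = 85201715200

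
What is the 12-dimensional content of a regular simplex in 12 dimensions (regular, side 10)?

V = (10^12 / 12!) · √((12+1) / 2^12) ≈ 117.613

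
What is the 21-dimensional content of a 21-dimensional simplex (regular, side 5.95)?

Volume = 5.95^21 · √(22/2^21) / 21! ≈ 1.16656e-06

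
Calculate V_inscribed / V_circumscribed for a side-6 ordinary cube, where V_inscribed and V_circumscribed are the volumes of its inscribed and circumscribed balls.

V_in / V_out = (r_in/r_out)^3 = (1/√3)^3 = 3^(-3/2) ≈ 0.19245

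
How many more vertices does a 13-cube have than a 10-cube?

The 13-cube has 2^13 = 8192 vertices. The 10-cube has 2^10 = 1024 vertices. Difference: 8192 - 1024 = 7168.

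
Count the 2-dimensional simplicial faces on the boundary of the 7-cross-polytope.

f_2(7-orthoplex) = 2^3 · (7 choose 3) = 280.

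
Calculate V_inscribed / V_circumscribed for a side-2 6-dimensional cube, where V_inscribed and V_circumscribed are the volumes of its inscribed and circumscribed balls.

V_in/V_out = n^(-n/2) = 6^(-6/2) ≈ 0.00462963.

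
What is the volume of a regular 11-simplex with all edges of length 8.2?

Volume = 8.2^11 · √(12/2^11) / 11! ≈ 21.6134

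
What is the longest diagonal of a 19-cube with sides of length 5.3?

||(5.3,5.3,...,5.3)|| = √(19)·5.3 ≈ 23.1022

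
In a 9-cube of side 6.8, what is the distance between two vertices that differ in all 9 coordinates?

Diagonal = √9 · 6.8 = 20.4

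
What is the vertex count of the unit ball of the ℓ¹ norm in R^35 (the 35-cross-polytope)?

The 35-dimensional cross-polytope has 2n = 2·35 = 70 vertices.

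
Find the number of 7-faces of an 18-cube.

Choose 7 of 18 axes to span the face (C(18,7) = 31824 ways), then fix each of the remaining 11 coordinates at one of its two extreme values (2^11 = 2048 ways): 31824·2048 = 65175552.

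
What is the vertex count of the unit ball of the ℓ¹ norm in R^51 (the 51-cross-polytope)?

An n-cross-polytope has 2n vertices; here n = 51, giving 102.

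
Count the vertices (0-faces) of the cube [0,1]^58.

The 58-cube has 2^58 = 288230376151711744 vertices.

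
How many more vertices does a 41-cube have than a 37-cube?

The 41-cube has 2^41 = 2199023255552 vertices. The 37-cube has 2^37 = 137438953472 vertices. Difference: 2199023255552 - 137438953472 = 2061584302080.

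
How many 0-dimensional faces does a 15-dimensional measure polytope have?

f_0(15-cube) = (15 choose 0) · 2^15 = 32768.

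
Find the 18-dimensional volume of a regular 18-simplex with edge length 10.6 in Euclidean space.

Volume = 10.6^18 · √(19/2^18) / 18! ≈ 3.79552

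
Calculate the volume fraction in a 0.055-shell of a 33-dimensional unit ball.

1 - (1-0.055)^33 ≈ 0.845386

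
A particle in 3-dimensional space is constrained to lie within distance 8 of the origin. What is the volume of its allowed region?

Volume = π^{3/2}·(8)^3/Γ(5/2) = 2048·π/3 ≈ 2144.66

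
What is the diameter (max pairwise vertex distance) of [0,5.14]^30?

Diagonal = √30 · 5.14 ≈ 28.1529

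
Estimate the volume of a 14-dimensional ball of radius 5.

The n-ball volume is π^(n/2)·r^n/Γ(n/2+1). With n=14, r=5: V = 1220703125·π^7/1008 ≈ 3.65762e+09.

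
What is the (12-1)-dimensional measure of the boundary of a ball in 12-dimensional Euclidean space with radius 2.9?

The surface area of an n-ball is 2π^(n/2) r^(n-1) / Γ(n/2). For n=12, r=2.9: 1.95491e+06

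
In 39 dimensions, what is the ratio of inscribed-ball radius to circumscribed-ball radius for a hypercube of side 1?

Ratio = (s/2)/(s√39/2) = 39^(-1/2) ≈ 0.160128.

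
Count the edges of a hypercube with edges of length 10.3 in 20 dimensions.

An n-cube has n·2^(n-1) edges. With n = 20: 20·524288 = 10485760.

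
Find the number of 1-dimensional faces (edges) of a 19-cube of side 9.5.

Each of the 2^19 = 524288 vertices has degree 19; total edges = 19·2^19/2 = 4980736.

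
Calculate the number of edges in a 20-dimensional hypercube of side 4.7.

An n-cube has n·2^(n-1) edges. With n = 20: 20·524288 = 10485760.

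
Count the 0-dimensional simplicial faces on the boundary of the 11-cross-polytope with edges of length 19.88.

f_0(11-orthoplex) = 2^1 · (11 choose 1) = 22.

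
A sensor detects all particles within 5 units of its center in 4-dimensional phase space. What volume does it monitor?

The n-ball volume is π^(n/2)·r^n/Γ(n/2+1). With n=4, r=5: V = 625·π^2/2 ≈ 3084.25.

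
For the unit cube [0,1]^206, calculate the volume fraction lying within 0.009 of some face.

The inner cube has side 1-2·0.009 = 0.982 and volume (0.982)^206 ≈ 0.02371, so the shell holds 0.976288 of the volume.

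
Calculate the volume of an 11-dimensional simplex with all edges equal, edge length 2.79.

V = (2.79^11 / 11!) · √((11+1) / 2^11) ≈ 0.000152903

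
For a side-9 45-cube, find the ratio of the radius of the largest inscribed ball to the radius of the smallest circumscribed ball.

For an n-cube of any side s, the inradius is s/2 and the circumradius is s√n/2, so the ratio is 1/√45 ≈ 0.149071.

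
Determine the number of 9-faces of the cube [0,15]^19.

Number of 9-faces = C(19,9) · 2^(19-9) = 92378 · 1024 = 94595072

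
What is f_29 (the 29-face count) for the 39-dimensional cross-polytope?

Number of 29-faces = 2^(29+1) · C(39,29+1) = 1073741824 · 211915132 = 227542140366880768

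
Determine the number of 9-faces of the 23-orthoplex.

Number of 9-faces = 2^(9+1) · C(23,9+1) = 1024 · 1144066 = 1171523584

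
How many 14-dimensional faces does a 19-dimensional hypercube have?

f_14(19-cube) = (19 choose 14) · 2^5 = 372096.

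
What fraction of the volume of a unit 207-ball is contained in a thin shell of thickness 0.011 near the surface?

V(inner)/V(outer) = ((1-0.011)/1)^207 ≈ 0.1013, so the shell fraction is 0.898695.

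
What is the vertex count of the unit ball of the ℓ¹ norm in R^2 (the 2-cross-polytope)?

Number of vertices = 2n = 4.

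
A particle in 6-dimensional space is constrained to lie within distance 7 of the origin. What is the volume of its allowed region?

V = 117649·π^3/6 ≈ 607976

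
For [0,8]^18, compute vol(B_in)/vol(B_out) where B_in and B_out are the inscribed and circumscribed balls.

Volume scales as r^n, and r_in/r_out = 1/√18, giving (1/√18)^18 ≈ 5.04136e-12.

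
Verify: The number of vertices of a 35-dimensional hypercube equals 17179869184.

False. The 35-cube has 2^35 = 34359738368 vertices.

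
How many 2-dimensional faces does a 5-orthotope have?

f_2(5-cube) = (5 choose 2) · 2^3 = 80.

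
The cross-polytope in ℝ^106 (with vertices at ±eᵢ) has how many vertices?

The 106-dimensional cross-polytope has 2n = 2·106 = 212 vertices.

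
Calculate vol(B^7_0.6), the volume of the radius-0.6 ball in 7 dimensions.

The n-ball volume is π^(n/2)·r^n/Γ(n/2+1). With n=7, r=0.6: V ≈ 0.132263.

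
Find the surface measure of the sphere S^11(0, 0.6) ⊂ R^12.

S = n·V_n(r)/r = 12·V_12(0.6)/0.6 (volume-to-surface relation), giving 0.0581315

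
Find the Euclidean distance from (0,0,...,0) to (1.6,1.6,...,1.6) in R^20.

||(1.6,1.6,...,1.6)|| = √(20)·1.6 ≈ 7.15542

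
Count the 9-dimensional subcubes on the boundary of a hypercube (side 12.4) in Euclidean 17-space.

Number of 9-faces = C(17,9) · 2^(17-9) = 24310 · 256 = 6223360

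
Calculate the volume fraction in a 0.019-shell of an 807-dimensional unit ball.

Shell fraction = 1 - (1-0.019)^807 ≈ 0.9999998108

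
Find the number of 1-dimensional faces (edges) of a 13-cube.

The 13-cube has n·2^(n-1) = 13·2^12 = 13·4096 = 53248 edges.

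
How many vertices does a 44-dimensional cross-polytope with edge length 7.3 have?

The vertices are ±e_1, ..., ±e_44, so there are 2·44 = 88.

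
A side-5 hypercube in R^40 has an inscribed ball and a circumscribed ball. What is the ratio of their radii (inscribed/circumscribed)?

r_in = 5/2 (half the side); r_out = 5√40/2 (half the diagonal). Ratio = 1/√40 ≈ 0.158114.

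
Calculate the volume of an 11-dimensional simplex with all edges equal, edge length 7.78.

V = (7.78^11 / 11!) · √((11+1) / 2^11) ≈ 12.1212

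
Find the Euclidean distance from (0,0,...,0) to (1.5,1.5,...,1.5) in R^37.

The space diagonal of an n-cube of side s is s√n. Here 1.5·√37 ≈ 9.12414.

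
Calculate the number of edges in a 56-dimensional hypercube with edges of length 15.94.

The 56-cube has n·2^(n-1) = 56·2^55 = 56·36028797018963968 = 2017612633061982208 edges.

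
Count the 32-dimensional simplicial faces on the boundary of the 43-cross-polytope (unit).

Number of 32-faces = 2^(32+1) · C(43,32+1) = 8589934592 · 1917334783 = 16469780376936513536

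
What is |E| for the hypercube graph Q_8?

Each of the 2^8 = 256 vertices has degree 8; total edges = 8·2^8/2 = 1024.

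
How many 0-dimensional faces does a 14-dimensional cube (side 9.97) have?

Number of 0-faces = C(14,0) · 2^(14-0) = 1 · 16384 = 16384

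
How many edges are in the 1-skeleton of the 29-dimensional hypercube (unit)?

An n-cube has n·2^(n-1) edges. With n = 29: 29·268435456 = 7784628224.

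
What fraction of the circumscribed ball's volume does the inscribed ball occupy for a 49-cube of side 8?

Volume scales as r^n, and r_in/r_out = 1/√49, giving (1/√49)^49 ≈ 3.89221e-42.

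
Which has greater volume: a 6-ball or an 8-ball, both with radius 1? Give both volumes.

V_6(1) ≈ 5.16771. V_8(1) ≈ 4.05871. The 6-ball is larger.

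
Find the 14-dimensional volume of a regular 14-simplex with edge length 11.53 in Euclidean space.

V_14 = √(15) · 11.53^14 / (14! · 2^(14/2)) ≈ 254.705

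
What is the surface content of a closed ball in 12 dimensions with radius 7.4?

The surface area of an n-ball is 2π^(n/2) r^(n-1) / Γ(n/2). For n=12, r=7.4: 5.83844e+10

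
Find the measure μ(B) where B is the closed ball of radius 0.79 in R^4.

Volume = π^{4/2}·(0.79)^4/Γ(3) ≈ 1.92211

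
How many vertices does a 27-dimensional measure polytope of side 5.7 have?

An n-cube has 2^n vertices; for n = 27 that is 2^27 = 134217728.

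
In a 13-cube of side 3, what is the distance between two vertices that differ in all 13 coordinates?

Diagonal = √13 · 3 ≈ 10.8167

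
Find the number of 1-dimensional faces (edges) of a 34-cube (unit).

The 34-cube has n·2^(n-1) = 34·2^33 = 34·8589934592 = 292057776128 edges.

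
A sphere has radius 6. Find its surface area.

S_3(6) = 2·π^(3/2)·(6)^2 / Γ(3/2) = 4πr² = 4π·(6)² ≈ 452.389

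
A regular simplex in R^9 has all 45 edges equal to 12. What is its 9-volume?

Volume = 12^9 · √(10/2^9) / 9! ≈ 1987.16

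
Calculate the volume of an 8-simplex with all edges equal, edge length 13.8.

V_8 = √(9) · 13.8^8 / (8! · 2^(8/2)) ≈ 6116.65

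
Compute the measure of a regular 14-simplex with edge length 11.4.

For a regular n-simplex with edge a, V = (a^n / n!)·√((n+1)/2^n). With a=11.4, n=14: V ≈ 217.318.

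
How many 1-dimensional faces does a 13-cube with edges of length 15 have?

Number of 1-faces = C(13,1) · 2^(13-1) = 13 · 4096 = 53248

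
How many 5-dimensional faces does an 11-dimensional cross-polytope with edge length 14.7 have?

f_5(11-orthoplex) = 2^6 · (11 choose 6) = 29568.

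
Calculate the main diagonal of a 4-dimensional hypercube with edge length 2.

||(2,2,...,2)|| = √(4)·2 = 4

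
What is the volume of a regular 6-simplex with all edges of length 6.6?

Volume = 6.6^6 · √(7/2^6) / 6! ≈ 37.9656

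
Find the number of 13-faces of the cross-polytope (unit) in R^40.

An n-cross-polytope has 2^(k+1)·C(n,k+1) k-faces. Here 2^14·C(40,14) = 16384·23206929840 = 380222338498560.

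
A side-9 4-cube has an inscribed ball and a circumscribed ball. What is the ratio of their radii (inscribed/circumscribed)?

r_in = 9/2 (half the side); r_out = 9√4/2 (half the diagonal). Ratio = 1/√4 ≈ 0.5.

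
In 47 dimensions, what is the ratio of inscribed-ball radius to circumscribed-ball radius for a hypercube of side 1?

r_in = 1/2 (half the side); r_out = 1√47/2 (half the diagonal). Ratio = 1/√47 ≈ 0.145865.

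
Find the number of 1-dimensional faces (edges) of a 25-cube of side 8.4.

Each of the 2^25 = 33554432 vertices has degree 25; total edges = 25·2^25/2 = 419430400.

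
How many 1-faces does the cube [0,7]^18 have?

An n-cube has n·2^(n-1) edges. With n = 18: 18·131072 = 2359296.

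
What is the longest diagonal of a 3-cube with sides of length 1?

Diagonal = √3 · 1 ≈ 1.73205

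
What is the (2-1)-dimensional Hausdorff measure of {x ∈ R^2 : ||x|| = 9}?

S = n·V_n(r)/r = 2·V_2(9)/9 (volume-to-surface relation), giving 2πr = 2π·9 ≈ 56.5487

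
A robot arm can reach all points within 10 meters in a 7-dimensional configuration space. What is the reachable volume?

Volume = π^{7/2}·(10)^7/Γ(9/2) = 32000000·π^3/21 ≈ 4.72477e+07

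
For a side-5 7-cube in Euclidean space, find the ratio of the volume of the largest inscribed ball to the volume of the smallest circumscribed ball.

The radii are 5/2 and 5√7/2, so the volume ratio is (1/√7)^7 = 7^{-7/2} ≈ 0.00110194.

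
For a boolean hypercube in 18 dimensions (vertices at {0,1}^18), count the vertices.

An n-cube has 2^n vertices; for n = 18 that is 2^18 = 262144.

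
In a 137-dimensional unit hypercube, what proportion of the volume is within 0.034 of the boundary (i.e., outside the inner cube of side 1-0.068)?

The inner cube has side 1-2·0.034 = 0.932 and volume (0.932)^137 ≈ 6.456e-05, so the shell holds 0.999935 of the volume.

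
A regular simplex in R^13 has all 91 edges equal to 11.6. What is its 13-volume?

For a regular n-simplex with edge a, V = (a^n / n!)·√((n+1)/2^n). With a=11.6, n=13: V ≈ 457.133.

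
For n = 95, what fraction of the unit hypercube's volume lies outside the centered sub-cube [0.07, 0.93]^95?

1 - (1 - 2·0.07)^95 = 1 - 0.86^95 ≈ 0.9999994011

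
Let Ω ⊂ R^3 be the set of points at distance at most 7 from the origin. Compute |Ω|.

The n-ball volume is π^(n/2)·r^n/Γ(n/2+1). With n=3, r=7: V = 1372·π/3 ≈ 1436.76.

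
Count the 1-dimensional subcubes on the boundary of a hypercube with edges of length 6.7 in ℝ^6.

Choose 1 of 6 axes to span the face (C(6,1) = 6 ways), then fix each of the remaining 5 coordinates at one of its two extreme values (2^5 = 32 ways): 6·32 = 192.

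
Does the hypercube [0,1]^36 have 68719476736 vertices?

True. The 36-cube has 2^36 = 68719476736 vertices.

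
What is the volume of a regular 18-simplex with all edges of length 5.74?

V_18 = √(19) · 5.74^18 / (18! · 2^(18/2)) ≈ 6.08387e-05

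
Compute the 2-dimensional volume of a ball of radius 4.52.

V_2(4.52) = π^(2/2) · (4.52)^2 / Γ(2/2 + 1) ≈ 64.184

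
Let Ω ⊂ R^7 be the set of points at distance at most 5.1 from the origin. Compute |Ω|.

V_7(5.1) = π^(7/2) · (5.1)^7 / Γ(7/2 + 1) ≈ 424006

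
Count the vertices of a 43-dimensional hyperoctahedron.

An n-cross-polytope has 2n vertices; here n = 43, giving 86.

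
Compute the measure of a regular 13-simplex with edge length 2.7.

Volume = 2.7^13 · √(14/2^13) / 13! ≈ 2.69041e-06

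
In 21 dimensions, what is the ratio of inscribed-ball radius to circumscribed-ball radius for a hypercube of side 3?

r_in / r_out = (3/2) / (3√21/2) = 1/√21 ≈ 0.218218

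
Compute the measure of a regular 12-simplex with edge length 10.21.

Volume = 10.21^12 · √(13/2^12) / 12! ≈ 150.926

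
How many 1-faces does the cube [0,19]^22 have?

An n-cube has n·2^(n-1) edges. With n = 22: 22·2097152 = 46137344.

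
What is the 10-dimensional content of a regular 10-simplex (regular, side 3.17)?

V_10 = √(11) · 3.17^10 / (10! · 2^(10/2)) ≈ 0.00292668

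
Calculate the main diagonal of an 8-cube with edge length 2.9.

d = √(2.9² + 2.9² + ... + 2.9²) [8 terms] = √(8·2.9²) = 2.9√8 ≈ 8.20244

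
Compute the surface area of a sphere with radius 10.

S = n·V_n(r)/r = 3·V_3(10)/10 (volume-to-surface relation), giving 4πr² = 4π·(10)² ≈ 1256.64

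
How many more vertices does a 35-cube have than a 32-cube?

The 35-cube has 2^35 = 34359738368 vertices. The 32-cube has 2^32 = 4294967296 vertices. Difference: 34359738368 - 4294967296 = 30064771072.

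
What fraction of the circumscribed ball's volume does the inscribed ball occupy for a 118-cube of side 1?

Volume scales as r^n, and r_in/r_out = 1/√118, giving (1/√118)^118 ≈ 5.74066e-123.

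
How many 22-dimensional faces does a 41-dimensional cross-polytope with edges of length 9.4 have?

An n-cross-polytope has 2^(k+1)·C(n,k+1) k-faces. Here 2^23·C(41,23) = 8388608·202112640600 = 1695443713838284800.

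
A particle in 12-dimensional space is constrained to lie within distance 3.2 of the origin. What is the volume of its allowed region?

The n-ball volume is π^(n/2)·r^n/Γ(n/2+1). With n=12, r=3.2: V ≈ 1.53945e+06.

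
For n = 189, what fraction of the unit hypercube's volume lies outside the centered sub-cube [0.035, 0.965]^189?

Shell fraction = 1 - (1-0.07)^189 ≈ 0.9999988952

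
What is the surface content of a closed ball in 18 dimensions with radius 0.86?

S = n·V_n(r)/r = 18·V_18(0.86)/0.86 (volume-to-surface relation), giving 0.11385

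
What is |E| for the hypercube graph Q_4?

The 4-cube has n·2^(n-1) = 4·2^3 = 4·8 = 32 edges.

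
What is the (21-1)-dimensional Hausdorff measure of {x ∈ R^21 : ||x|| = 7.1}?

S_21(7.1) = 2·π^(21/2)·(7.1)^20 / Γ(21/2) ≈ 3.10409e+16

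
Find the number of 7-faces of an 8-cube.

An n-cube has C(n,k)·2^(n-k) k-faces. Here C(8,7)·2^1 = 8·2 = 16.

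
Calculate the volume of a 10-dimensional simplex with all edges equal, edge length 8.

For a regular n-simplex with edge a, V = (a^n / n!)·√((n+1)/2^n). With a=8, n=10: V ≈ 30.6678.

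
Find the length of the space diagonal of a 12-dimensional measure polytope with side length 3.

Diagonal = √12 · 3 ≈ 10.3923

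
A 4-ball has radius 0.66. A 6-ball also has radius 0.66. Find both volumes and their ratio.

V_4(0.66) ≈ 0.936366. V_6(0.66) ≈ 0.427132. Ratio V_4/V_6 ≈ 2.192.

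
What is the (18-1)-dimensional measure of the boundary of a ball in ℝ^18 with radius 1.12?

S_18(1.12) = 2·π^(18/2)·(1.12)^17 / Γ(18/2) ≈ 10.1523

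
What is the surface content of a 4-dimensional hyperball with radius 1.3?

S = n·V_n(r)/r = 4·V_4(1.3)/1.3 (volume-to-surface relation), giving 43.367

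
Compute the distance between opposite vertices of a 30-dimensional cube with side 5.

d = √(5² + 5² + ... + 5²) [30 terms] = √(30·5²) = 5√30 ≈ 27.3861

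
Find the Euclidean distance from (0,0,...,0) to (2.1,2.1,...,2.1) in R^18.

d = √(2.1² + 2.1² + ... + 2.1²) [18 terms] = √(18·2.1²) = 2.1√18 ≈ 8.90955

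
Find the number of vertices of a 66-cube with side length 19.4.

The 66-cube has 2^66 = 73786976294838206464 vertices.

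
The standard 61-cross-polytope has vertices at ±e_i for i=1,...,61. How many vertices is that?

An n-cross-polytope has 2n vertices; here n = 61, giving 122.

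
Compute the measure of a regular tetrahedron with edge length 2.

Volume = (√2/12) · 2³ = 0.942809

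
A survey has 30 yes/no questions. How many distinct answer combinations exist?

An n-cube has 2^n vertices; for n = 30 that is 2^30 = 1073741824.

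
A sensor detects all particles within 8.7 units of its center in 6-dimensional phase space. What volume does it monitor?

Volume = π^{6/2}·(8.7)^6/Γ(4) ≈ 2.24086e+06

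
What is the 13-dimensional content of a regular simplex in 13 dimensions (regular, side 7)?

For a regular n-simplex with edge a, V = (a^n / n!)·√((n+1)/2^n). With a=7, n=13: V ≈ 0.643225.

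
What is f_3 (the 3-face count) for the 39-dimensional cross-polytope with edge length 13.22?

An n-cross-polytope has 2^(k+1)·C(n,k+1) k-faces. Here 2^4·C(39,4) = 16·82251 = 1316016.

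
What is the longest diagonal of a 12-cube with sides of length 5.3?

d = √(5.3² + 5.3² + ... + 5.3²) [12 terms] = √(12·5.3²) = 5.3√12 ≈ 18.3597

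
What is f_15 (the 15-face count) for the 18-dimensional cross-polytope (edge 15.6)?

Each 15-face is the convex hull of 16 vertices, one chosen as ±e_i from each of 16 distinct axes: 2^16·C(18,16) = 10027008.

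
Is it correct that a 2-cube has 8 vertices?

False. The 2-cube has 2^2 = 4 vertices.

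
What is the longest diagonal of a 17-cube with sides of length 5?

Diagonal = √17 · 5 ≈ 20.6155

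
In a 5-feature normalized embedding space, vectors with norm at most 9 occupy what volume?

V_5(9) = π^(5/2) · (9)^5 / Γ(5/2 + 1) = 157464·π^2/5 ≈ 310821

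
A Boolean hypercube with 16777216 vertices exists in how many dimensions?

2^n = 16777216 ⇒ n = log_2(16777216) = 24.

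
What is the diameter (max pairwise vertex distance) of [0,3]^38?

Diagonal = √38 · 3 ≈ 18.4932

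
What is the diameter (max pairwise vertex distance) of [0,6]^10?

d = √(6² + 6² + ... + 6²) [10 terms] = √(10·6²) = 6√10 ≈ 18.9737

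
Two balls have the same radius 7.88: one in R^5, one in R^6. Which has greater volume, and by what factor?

V_5(7.88) ≈ 159930, V_6(7.88) ≈ 1.23724e+06. The 6-ball is larger by a factor of 7.736.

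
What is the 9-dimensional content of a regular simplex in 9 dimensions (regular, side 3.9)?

Volume = 3.9^9 · √(10/2^9) / 9! ≈ 0.0803866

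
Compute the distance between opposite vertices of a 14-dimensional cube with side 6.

d = √(6² + 6² + ... + 6²) [14 terms] = √(14·6²) = 6√14 ≈ 22.4499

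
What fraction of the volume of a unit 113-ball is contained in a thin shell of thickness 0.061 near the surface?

Shell fraction = 1 - (1-0.061)^113 ≈ 0.999185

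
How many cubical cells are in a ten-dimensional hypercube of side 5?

f_3(10-cube) = (10 choose 3) · 2^7 = 15360.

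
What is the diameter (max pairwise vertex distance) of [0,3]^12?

The space diagonal of an n-cube of side s is s√n. Here 3·√12 ≈ 10.3923.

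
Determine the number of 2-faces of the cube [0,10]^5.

An n-cube has C(n,k)·2^(n-k) k-faces. Here C(5,2)·2^3 = 10·8 = 80.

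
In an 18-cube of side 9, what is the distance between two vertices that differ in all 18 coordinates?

The space diagonal of an n-cube of side s is s√n. Here 9·√18 ≈ 38.1838.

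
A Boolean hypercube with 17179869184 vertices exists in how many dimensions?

2^n = 17179869184 ⇒ n = log_2(17179869184) = 34.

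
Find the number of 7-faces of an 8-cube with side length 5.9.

f_7(8-cube) = (8 choose 7) · 2^1 = 16.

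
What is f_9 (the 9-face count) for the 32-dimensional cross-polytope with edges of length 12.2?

Number of 9-faces = 2^(9+1) · C(32,9+1) = 1024 · 64512240 = 66060533760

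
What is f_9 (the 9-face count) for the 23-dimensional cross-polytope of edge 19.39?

An n-cross-polytope has 2^(k+1)·C(n,k+1) k-faces. Here 2^10·C(23,10) = 1024·1144066 = 1171523584.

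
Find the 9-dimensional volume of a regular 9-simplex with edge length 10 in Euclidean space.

V_9 = √(10) · 10^9 / (9! · 2^(9/2)) ≈ 385.125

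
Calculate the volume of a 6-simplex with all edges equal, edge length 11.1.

V_6 = √(7) · 11.1^6 / (6! · 2^(6/2)) ≈ 859.141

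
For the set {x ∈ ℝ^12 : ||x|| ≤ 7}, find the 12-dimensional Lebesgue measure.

Volume = π^{12/2}·(7)^12/Γ(7) = 13841287201·π^6/720 ≈ 1.84818e+10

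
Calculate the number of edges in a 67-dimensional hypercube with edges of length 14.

Number of 1-faces = C(67,1)·2^(67-1) = 67·73786976294838206464 = 4943727411754159833088.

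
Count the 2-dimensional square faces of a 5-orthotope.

An n-cube has C(n,k)·2^(n-k) k-faces. Here C(5,2)·2^3 = 10·8 = 80.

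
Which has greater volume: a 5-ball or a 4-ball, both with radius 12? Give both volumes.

V_5(12) ≈ 1.3098e+06. V_4(12) ≈ 102328. The 5-ball is larger.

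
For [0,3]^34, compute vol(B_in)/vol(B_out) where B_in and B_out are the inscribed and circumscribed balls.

Volume scales as r^n, and r_in/r_out = 1/√34, giving (1/√34)^34 ≈ 9.22271e-27.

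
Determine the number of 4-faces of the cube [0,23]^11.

Choose 4 of 11 axes to span the face (C(11,4) = 330 ways), then fix each of the remaining 7 coordinates at one of its two extreme values (2^7 = 128 ways): 330·128 = 42240.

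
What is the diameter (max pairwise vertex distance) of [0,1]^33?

Diagonal = √33 · 1 ≈ 5.74456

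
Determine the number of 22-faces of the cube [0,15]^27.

An n-cube has C(n,k)·2^(n-k) k-faces. Here C(27,22)·2^5 = 80730·32 = 2583360.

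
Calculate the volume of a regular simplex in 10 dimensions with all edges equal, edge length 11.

V_10 = √(11) · 11^10 / (10! · 2^(10/2)) ≈ 740.816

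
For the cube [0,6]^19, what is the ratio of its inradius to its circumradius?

r_in = 6/2 (half the side); r_out = 6√19/2 (half the diagonal). Ratio = 1/√19 ≈ 0.229416.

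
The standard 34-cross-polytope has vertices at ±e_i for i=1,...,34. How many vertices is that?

Number of vertices = 2n = 68.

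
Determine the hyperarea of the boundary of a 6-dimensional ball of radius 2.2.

|∂B_6(2.2)| ≈ 1597.95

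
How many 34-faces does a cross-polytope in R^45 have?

f_34(45-orthoplex) = 2^35 · (45 choose 35) = 109614000491879989248.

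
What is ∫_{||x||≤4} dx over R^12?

The n-ball volume is π^(n/2)·r^n/Γ(n/2+1). With n=12, r=4: V = 1048576·π^6/45 ≈ 2.2402e+07.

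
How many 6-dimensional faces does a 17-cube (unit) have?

Number of 6-faces = C(17,6) · 2^(17-6) = 12376 · 2048 = 25346048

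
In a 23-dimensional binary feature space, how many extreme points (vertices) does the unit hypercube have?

Each vertex is a binary string of length 23, so there are 2^23 = 8388608.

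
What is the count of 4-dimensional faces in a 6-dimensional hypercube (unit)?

f_4(6-cube) = (6 choose 4) · 2^2 = 60.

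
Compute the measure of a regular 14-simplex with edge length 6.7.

Volume = 6.7^14 · √(15/2^14) / 14! ≈ 0.12749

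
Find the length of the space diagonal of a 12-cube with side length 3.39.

||(3.39,3.39,...,3.39)|| = √(12)·3.39 ≈ 11.7433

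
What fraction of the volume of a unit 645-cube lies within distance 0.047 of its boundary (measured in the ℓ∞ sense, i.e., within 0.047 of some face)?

The inner cube has side 1-2·0.047 = 0.906 and volume (0.906)^645 ≈ 2.227e-28, so the shell holds 1 - 2.227e-28 of the volume.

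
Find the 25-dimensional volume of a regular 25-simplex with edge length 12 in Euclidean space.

V = (12^25 / 25!) · √((25+1) / 2^25) ≈ 0.0541374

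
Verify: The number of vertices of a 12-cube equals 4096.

True. The 12-cube has 2^12 = 4096 vertices.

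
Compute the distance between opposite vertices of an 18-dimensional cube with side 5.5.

The space diagonal of an n-cube of side s is s√n. Here 5.5·√18 ≈ 23.3345.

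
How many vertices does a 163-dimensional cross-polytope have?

Number of vertices = 2n = 326.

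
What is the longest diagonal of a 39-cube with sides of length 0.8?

Diagonal = √39 · 0.8 ≈ 4.996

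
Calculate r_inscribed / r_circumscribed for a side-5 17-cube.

r_in = 5/2 (half the side); r_out = 5√17/2 (half the diagonal). Ratio = 1/√17 ≈ 0.242536.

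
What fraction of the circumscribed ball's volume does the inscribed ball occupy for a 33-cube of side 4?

V_in/V_out = n^(-n/2) = 33^(-33/2) ≈ 8.80076e-26.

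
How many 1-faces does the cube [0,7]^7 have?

Each of the 2^7 = 128 vertices has degree 7; total edges = 7·2^7/2 = 448.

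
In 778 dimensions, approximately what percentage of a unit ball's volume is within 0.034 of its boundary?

1 - (1-0.034)^778 ≈ 1 - 2.052e-12 ≈ (100 - 2.05e-10)%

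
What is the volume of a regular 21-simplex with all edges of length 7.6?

V = (7.6^21 / 21!) · √((21+1) / 2^21) ≈ 0.000199131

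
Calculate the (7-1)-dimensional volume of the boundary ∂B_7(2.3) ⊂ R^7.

S = n·V_n(r)/r = 7·V_7(2.3)/2.3 (volume-to-surface relation), giving 4896.04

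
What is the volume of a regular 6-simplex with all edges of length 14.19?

V = (14.19^6 / 6!) · √((6+1) / 2^6) ≈ 3749.91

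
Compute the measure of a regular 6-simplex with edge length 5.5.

For a regular n-simplex with edge a, V = (a^n / n!)·√((n+1)/2^n). With a=5.5, n=6: V ≈ 12.7146.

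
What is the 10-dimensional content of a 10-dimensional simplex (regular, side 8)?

For a regular n-simplex with edge a, V = (a^n / n!)·√((n+1)/2^n). With a=8, n=10: V ≈ 30.6678.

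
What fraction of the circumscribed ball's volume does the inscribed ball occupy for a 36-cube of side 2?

V_in/V_out = n^(-n/2) = 36^(-36/2) ≈ 9.69516e-29.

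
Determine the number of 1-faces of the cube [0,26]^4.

An n-cube has C(n,k)·2^(n-k) k-faces. Here C(4,1)·2^3 = 4·8 = 32.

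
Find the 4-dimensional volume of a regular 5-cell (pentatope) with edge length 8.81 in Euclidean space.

V_4 = √(5) · 8.81^4 / (4! · 2^(4/2)) ≈ 140.319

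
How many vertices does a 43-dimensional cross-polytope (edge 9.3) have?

An n-cross-polytope has 2n vertices; here n = 43, giving 86.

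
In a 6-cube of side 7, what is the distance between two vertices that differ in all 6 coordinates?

d = √(7² + 7² + ... + 7²) [6 terms] = √(6·7²) = 7√6 ≈ 17.1464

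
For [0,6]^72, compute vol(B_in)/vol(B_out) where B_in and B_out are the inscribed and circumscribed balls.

The radii are 6/2 and 6√72/2, so the volume ratio is (1/√72)^72 = 72^{-72/2} ≈ 1.36782e-67.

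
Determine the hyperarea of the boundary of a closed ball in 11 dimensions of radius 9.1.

S = n·V_n(r)/r = 11·V_11(9.1)/9.1 (volume-to-surface relation), giving 8.0707e+10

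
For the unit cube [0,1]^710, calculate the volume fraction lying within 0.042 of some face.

1 - (1 - 2·0.042)^710 = 1 - 0.916^710 ≈ 1 - 8.826e-28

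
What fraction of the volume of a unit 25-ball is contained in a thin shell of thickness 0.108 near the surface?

V(inner)/V(outer) = ((1-0.108)/1)^25 ≈ 0.05743, so the shell fraction is 0.942572.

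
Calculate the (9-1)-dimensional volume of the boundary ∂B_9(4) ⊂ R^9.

S = n·V_n(r)/r = 9·V_9(4)/4 (volume-to-surface relation), giving 2097152·π^4/105 ≈ 1.94554e+06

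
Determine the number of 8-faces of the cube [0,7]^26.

Choose 8 of 26 axes to span the face (C(26,8) = 1562275 ways), then fix each of the remaining 18 coordinates at one of its two extreme values (2^18 = 262144 ways): 1562275·262144 = 409541017600.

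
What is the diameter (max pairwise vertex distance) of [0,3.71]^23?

Diagonal = √23 · 3.71 ≈ 17.7925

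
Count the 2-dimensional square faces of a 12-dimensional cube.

Number of 2-faces = C(12,2) · 2^(12-2) = 66 · 1024 = 67584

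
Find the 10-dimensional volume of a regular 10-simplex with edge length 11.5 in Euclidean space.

V = (11.5^10 / 10!) · √((10+1) / 2^10) ≈ 1155.48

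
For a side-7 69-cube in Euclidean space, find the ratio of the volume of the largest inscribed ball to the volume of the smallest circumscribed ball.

V_in / V_out = (r_in/r_out)^69 = (1/√69)^69 = 69^(-69/2) ≈ 3.62833e-64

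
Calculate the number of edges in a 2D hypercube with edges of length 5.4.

Each of the 2^2 = 4 vertices has degree 2; total edges = 2·2^2/2 = 4.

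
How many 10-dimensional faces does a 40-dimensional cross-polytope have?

f_10(40-orthoplex) = 2^11 · (40 choose 11) = 4734569349120.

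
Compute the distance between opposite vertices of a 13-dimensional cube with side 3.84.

Diagonal = √13 · 3.84 ≈ 13.8453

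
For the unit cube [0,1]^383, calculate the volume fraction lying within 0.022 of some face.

1 - (1 - 2·0.022)^383 = 1 - 0.956^383 ≈ 0.9999999672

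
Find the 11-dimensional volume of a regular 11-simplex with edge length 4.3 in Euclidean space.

V = (4.3^11 / 11!) · √((11+1) / 2^11) ≈ 0.0178206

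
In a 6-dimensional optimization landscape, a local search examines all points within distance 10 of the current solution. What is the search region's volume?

The n-ball volume is π^(n/2)·r^n/Γ(n/2+1). With n=6, r=10: V = 500000·π^3/3 ≈ 5.16771e+06.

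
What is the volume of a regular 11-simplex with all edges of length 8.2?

For a regular n-simplex with edge a, V = (a^n / n!)·√((n+1)/2^n). With a=8.2, n=11: V ≈ 21.6134.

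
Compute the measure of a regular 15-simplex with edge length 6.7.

V = (6.7^15 / 15!) · √((15+1) / 2^15) ≈ 0.041587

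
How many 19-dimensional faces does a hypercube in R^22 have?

An n-cube has C(n,k)·2^(n-k) k-faces. Here C(22,19)·2^3 = 1540·8 = 12320.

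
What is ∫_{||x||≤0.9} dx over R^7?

Volume = π^{7/2}·(0.9)^7/Γ(9/2) ≈ 2.25984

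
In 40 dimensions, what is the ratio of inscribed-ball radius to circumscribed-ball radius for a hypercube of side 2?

For an n-cube of any side s, the inradius is s/2 and the circumradius is s√n/2, so the ratio is 1/√40 ≈ 0.158114.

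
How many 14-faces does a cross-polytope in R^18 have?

Each 14-face is the convex hull of 15 vertices, one chosen as ±e_i from each of 15 distinct axes: 2^15·C(18,15) = 26738688.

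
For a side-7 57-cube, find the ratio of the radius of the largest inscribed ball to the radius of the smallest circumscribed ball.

For an n-cube of any side s, the inradius is s/2 and the circumradius is s√n/2, so the ratio is 1/√57 ≈ 0.132453.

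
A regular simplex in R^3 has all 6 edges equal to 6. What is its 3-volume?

Volume = (√2/12) · 6³ = 25.4558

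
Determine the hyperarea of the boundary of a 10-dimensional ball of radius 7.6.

|∂B_10(7.6)| ≈ 2.1572e+09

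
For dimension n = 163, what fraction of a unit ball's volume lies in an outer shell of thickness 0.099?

1 - (1-0.099)^163 ≈ 0.9999999583 ≈ 99.999996%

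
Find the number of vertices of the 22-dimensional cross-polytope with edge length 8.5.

Number of vertices = 2n = 44.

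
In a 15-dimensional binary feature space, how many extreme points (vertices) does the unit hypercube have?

The 15-cube has 2^15 = 32768 vertices.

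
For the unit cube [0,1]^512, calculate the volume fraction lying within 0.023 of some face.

The inner cube has side 1-2·0.023 = 0.954 and volume (0.954)^512 ≈ 3.379e-11, so the shell holds 1 - 3.379e-11 of the volume.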